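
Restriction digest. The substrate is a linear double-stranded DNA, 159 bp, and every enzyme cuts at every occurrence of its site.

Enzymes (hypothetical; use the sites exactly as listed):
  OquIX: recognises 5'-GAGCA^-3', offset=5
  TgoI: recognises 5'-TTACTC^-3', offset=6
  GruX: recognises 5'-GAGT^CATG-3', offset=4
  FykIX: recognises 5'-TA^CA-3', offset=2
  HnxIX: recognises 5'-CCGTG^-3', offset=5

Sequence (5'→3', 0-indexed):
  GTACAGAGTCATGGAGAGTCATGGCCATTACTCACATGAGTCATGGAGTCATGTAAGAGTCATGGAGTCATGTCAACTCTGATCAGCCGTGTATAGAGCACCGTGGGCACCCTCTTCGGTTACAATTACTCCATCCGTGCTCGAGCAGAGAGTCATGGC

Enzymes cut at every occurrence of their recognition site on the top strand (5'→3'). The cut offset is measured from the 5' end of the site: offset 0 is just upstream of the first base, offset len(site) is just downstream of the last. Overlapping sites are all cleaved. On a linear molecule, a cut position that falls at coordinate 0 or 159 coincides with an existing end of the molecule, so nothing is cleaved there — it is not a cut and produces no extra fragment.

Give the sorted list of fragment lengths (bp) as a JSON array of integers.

Per-enzyme occurrences:
  OquIX (GAGCA, off=5): starts [95, 142] → cuts [100, 147]
  TgoI (TTACTC, off=6): starts [27, 125] → cuts [33, 131]
  GruX (GAGTCATG, off=4): starts [5, 15, 37, 45, 56, 64, 149] → cuts [9, 19, 41, 49, 60, 68, 153]
  FykIX (TACA, off=2): starts [1, 120] → cuts [3, 122]
  HnxIX (CCGTG, off=5): starts [86, 100, 134] → cuts [91, 105, 139]

All cut coordinates (distinct, sorted): [3, 9, 19, 33, 41, 49, 60, 68, 91, 100, 105, 122, 131, 139, 147, 153]

Fragment lengths:
  [0,3): 3 bp
  [3,9): 6 bp
  [9,19): 10 bp
  [19,33): 14 bp
  [33,41): 8 bp
  [41,49): 8 bp
  [49,60): 11 bp
  [60,68): 8 bp
  [68,91): 23 bp
  [91,100): 9 bp
  [100,105): 5 bp
  [105,122): 17 bp
  [122,131): 9 bp
  [131,139): 8 bp
  [139,147): 8 bp
  [147,153): 6 bp
  [153,159): 6 bp

[3,5,6,6,6,8,8,8,8,8,9,9,10,11,14,17,23]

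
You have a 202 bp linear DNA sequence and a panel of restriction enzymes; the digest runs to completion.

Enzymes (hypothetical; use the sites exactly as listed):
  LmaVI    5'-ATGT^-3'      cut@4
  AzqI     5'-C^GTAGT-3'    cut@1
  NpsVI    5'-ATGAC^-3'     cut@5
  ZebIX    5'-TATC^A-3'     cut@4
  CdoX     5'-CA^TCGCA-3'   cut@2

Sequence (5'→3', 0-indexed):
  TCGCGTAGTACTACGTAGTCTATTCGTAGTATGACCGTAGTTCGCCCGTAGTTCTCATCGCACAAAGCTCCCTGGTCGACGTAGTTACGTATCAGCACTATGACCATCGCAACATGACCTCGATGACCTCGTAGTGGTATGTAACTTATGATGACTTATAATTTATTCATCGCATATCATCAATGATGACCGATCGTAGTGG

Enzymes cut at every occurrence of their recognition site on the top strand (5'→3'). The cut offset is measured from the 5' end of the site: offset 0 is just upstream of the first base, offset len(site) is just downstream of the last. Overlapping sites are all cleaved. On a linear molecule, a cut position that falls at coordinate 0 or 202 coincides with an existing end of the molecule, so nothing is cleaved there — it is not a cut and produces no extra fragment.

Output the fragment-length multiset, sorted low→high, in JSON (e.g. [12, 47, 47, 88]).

[1,2,3,4,5,7,9,9,10,10,10,11,11,11,12,12,12,13,13,14,23]

Scan for sites:
  LmaVI (ATGT, off=4): starts [138] → cuts [142]
  AzqI (CGTAGT, off=1): starts [3, 13, 24, 35, 46, 79, 129, 194] → cuts [4, 14, 25, 36, 47, 80, 130, 195]
  NpsVI (ATGAC, off=5): starts [30, 99, 113, 122, 150, 185] → cuts [35, 104, 118, 127, 155, 190]
  ZebIX (TATCA, off=4): starts [89, 174] → cuts [93, 178]
  CdoX (CATCGCA, off=2): starts [55, 104, 167] → cuts [57, 106, 169]

Pooled cuts: [4, 14, 25, 35, 36, 47, 57, 80, 93, 104, 106, 118, 127, 130, 142, 155, 169, 178, 190, 195]

Fragment lengths:
  [0,4): 4 bp
  [4,14): 10 bp
  [14,25): 11 bp
  [25,35): 10 bp
  [35,36): 1 bp
  [36,47): 11 bp
  [47,57): 10 bp
  [57,80): 23 bp
  [80,93): 13 bp
  [93,104): 11 bp
  [104,106): 2 bp
  [106,118): 12 bp
  [118,127): 9 bp
  [127,130): 3 bp
  [130,142): 12 bp
  [142,155): 13 bp
  [155,169): 14 bp
  [169,178): 9 bp
  [178,190): 12 bp
  [190,195): 5 bp
  [195,202): 7 bp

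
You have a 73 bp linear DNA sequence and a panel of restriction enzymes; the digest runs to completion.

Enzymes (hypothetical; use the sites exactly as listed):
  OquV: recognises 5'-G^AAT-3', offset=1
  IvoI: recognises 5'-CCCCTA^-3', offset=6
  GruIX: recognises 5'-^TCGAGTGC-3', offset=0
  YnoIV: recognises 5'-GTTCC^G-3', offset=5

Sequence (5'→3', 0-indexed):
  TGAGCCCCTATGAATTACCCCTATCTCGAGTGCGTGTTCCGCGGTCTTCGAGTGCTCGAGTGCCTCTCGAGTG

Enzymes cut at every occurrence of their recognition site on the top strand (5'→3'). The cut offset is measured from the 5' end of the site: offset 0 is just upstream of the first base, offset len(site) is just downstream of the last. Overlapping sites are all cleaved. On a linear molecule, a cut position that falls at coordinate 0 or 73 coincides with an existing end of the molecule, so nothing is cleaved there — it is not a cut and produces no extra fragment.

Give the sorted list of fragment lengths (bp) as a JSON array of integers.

[2,2,7,8,10,11,15,18]

Scan for sites:
  OquV GAAT/1: at [11] ⇒ [12]
  IvoI CCCCTA/6: at [4, 17] ⇒ [10, 23]
  GruIX TCGAGTGC/0: at [25, 47, 55] ⇒ [25, 47, 55]
  YnoIV GTTCCG/5: at [35] ⇒ [40]

Pooled cuts: [10, 12, 23, 25, 40, 47, 55]

Fragment lengths:
  [0,10): 10 bp
  [10,12): 2 bp
  [12,23): 11 bp
  [23,25): 2 bp
  [25,40): 15 bp
  [40,47): 7 bp
  [47,55): 8 bp
  [55,73): 18 bp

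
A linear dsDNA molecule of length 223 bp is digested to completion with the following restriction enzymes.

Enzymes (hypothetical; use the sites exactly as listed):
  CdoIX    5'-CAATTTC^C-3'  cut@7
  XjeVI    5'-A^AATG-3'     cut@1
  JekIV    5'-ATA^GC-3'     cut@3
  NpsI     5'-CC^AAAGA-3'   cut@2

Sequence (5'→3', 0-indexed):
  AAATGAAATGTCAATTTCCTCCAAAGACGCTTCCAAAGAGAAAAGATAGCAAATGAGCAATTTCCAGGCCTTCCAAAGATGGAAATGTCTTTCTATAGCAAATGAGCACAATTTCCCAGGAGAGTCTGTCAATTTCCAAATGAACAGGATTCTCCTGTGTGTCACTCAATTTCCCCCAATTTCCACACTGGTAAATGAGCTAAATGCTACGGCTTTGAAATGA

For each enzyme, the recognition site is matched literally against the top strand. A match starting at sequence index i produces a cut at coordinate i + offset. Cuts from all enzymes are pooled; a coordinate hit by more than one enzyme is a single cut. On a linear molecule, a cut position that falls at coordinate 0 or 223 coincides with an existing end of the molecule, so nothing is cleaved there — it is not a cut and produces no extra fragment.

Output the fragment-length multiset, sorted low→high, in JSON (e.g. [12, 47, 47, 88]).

Scan for sites:
  CdoIX CAATTTCC/7: at [11, 57, 108, 129, 166, 176] ⇒ [18, 64, 115, 136, 173, 183]
  XjeVI AAATG/1: at [0, 5, 50, 82, 99, 137, 192, 201, 217] ⇒ [1, 6, 51, 83, 100, 138, 193, 202, 218]
  JekIV ATAGC/3: at [45, 94] ⇒ [48, 97]
  NpsI CCAAAGA/2: at [20, 32, 72] ⇒ [22, 34, 74]

All cut coordinates (distinct, sorted): [1, 6, 18, 22, 34, 48, 51, 64, 74, 83, 97, 100, 115, 136, 138, 173, 183, 193, 202, 218]

Fragment lengths:
  [0,1): 1 bp
  [1,6): 5 bp
  [6,18): 12 bp
  [18,22): 4 bp
  [22,34): 12 bp
  [34,48): 14 bp
  [48,51): 3 bp
  [51,64): 13 bp
  [64,74): 10 bp
  [74,83): 9 bp
  [83,97): 14 bp
  [97,100): 3 bp
  [100,115): 15 bp
  [115,136): 21 bp
  [136,138): 2 bp
  [138,173): 35 bp
  [173,183): 10 bp
  [183,193): 10 bp
  [193,202): 9 bp
  [202,218): 16 bp
  [218,223): 5 bp

[1,2,3,3,4,5,5,9,9,10,10,10,12,12,13,14,14,15,16,21,35]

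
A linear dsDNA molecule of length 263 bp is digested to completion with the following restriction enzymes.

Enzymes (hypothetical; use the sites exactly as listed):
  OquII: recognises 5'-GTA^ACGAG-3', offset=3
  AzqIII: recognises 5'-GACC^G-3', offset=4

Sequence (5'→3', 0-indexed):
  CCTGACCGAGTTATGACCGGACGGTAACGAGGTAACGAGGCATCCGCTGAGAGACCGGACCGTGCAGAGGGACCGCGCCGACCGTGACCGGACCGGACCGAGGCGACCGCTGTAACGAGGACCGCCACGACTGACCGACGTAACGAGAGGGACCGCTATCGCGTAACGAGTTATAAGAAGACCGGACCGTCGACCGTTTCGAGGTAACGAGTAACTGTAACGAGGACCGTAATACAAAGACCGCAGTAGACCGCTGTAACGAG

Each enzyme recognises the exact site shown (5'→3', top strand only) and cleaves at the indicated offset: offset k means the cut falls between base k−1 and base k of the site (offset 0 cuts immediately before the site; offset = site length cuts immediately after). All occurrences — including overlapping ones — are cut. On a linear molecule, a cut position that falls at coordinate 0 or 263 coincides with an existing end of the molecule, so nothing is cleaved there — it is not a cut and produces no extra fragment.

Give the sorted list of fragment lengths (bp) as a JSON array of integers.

[5,5,5,5,5,6,6,6,6,7,7,8,8,9,9,9,9,10,11,11,11,12,13,13,13,14,18,22]

Per-enzyme occurrences:
  OquII (GTAACGAG, off=3): starts [23, 31, 111, 139, 162, 203, 216, 255] → cuts [26, 34, 114, 142, 165, 206, 219, 258]
  AzqIII (GACCG, off=4): starts [3, 14, 52, 57, 70, 79, 85, 90, 95, 104, 119, 132, 150, 179, 184, 191, 224, 238, 248] → cuts [7, 18, 56, 61, 74, 83, 89, 94, 99, 108, 123, 136, 154, 183, 188, 195, 228, 242, 252]

Pooled cuts: [7, 18, 26, 34, 56, 61, 74, 83, 89, 94, 99, 108, 114, 123, 136, 142, 154, 165, 183, 188, 195, 206, 219, 228, 242, 252, 258]

Fragment lengths:
  [0,7): 7 bp
  [7,18): 11 bp
  [18,26): 8 bp
  [26,34): 8 bp
  [34,56): 22 bp
  [56,61): 5 bp
  [61,74): 13 bp
  [74,83): 9 bp
  [83,89): 6 bp
  [89,94): 5 bp
  [94,99): 5 bp
  [99,108): 9 bp
  [108,114): 6 bp
  [114,123): 9 bp
  [123,136): 13 bp
  [136,142): 6 bp
  [142,154): 12 bp
  [154,165): 11 bp
  [165,183): 18 bp
  [183,188): 5 bp
  [188,195): 7 bp
  [195,206): 11 bp
  [206,219): 13 bp
  [219,228): 9 bp
  [228,242): 14 bp
  [242,252): 10 bp
  [252,258): 6 bp
  [258,263): 5 bp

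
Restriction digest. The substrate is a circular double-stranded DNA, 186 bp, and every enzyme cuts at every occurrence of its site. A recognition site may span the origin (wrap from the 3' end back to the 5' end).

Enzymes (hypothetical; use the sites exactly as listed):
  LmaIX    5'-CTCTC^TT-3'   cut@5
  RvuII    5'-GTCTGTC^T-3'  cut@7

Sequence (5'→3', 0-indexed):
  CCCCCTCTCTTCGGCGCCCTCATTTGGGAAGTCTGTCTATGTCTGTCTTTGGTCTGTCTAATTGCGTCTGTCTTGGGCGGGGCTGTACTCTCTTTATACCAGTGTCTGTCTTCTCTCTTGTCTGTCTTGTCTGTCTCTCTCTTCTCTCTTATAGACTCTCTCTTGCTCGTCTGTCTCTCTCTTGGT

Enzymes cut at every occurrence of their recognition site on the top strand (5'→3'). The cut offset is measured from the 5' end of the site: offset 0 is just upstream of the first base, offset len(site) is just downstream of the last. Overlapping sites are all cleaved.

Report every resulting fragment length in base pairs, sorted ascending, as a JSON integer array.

Per-enzyme occurrences:
  LmaIX CTCTCTT/5: at [4, 87, 112, 136, 143, 157, 176] ⇒ [9, 92, 117, 141, 148, 162, 181]
  RvuII GTCTGTCT/7: at [30, 40, 51, 65, 103, 119, 128, 168] ⇒ [37, 47, 58, 72, 110, 126, 135, 175]

All cut coordinates (distinct, sorted): [9, 37, 47, 58, 72, 92, 110, 117, 126, 135, 141, 148, 162, 175, 181]

Fragments:
  9→37: 28 bp
  37→47: 10 bp
  47→58: 11 bp
  58→72: 14 bp
  72→92: 20 bp
  92→110: 18 bp
  110→117: 7 bp
  117→126: 9 bp
  126→135: 9 bp
  135→141: 6 bp
  141→148: 7 bp
  148→162: 14 bp
  162→175: 13 bp
  175→181: 6 bp
  181→9 (wrap): 186-181+9 = 14 bp

[6,6,7,7,9,9,10,11,13,14,14,14,18,20,28]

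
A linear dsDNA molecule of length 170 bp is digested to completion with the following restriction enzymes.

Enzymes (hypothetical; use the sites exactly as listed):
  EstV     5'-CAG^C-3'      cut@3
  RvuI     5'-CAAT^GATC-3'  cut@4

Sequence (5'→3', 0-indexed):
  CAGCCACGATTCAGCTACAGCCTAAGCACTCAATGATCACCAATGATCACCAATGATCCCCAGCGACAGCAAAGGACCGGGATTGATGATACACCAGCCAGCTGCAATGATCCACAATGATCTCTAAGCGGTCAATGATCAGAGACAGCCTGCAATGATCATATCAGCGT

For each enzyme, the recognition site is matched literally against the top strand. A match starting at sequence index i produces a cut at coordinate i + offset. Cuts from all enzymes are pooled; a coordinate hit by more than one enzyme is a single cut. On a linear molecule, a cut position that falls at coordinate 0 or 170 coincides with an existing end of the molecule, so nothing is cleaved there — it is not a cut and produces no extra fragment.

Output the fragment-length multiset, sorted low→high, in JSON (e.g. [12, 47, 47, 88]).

[3,3,4,6,6,7,8,9,10,10,10,11,11,12,14,18,28]

Site scan:
  EstV CAGC/3: at [0, 11, 17, 60, 66, 94, 98, 145, 164] ⇒ [3, 14, 20, 63, 69, 97, 101, 148, 167]
  RvuI CAATGATC/4: at [30, 40, 50, 104, 114, 132, 152] ⇒ [34, 44, 54, 108, 118, 136, 156]

Pooled cuts: [3, 14, 20, 34, 44, 54, 63, 69, 97, 101, 108, 118, 136, 148, 156, 167]

Fragment lengths:
  [0,3): 3 bp
  [3,14): 11 bp
  [14,20): 6 bp
  [20,34): 14 bp
  [34,44): 10 bp
  [44,54): 10 bp
  [54,63): 9 bp
  [63,69): 6 bp
  [69,97): 28 bp
  [97,101): 4 bp
  [101,108): 7 bp
  [108,118): 10 bp
  [118,136): 18 bp
  [136,148): 12 bp
  [148,156): 8 bp
  [156,167): 11 bp
  [167,170): 3 bp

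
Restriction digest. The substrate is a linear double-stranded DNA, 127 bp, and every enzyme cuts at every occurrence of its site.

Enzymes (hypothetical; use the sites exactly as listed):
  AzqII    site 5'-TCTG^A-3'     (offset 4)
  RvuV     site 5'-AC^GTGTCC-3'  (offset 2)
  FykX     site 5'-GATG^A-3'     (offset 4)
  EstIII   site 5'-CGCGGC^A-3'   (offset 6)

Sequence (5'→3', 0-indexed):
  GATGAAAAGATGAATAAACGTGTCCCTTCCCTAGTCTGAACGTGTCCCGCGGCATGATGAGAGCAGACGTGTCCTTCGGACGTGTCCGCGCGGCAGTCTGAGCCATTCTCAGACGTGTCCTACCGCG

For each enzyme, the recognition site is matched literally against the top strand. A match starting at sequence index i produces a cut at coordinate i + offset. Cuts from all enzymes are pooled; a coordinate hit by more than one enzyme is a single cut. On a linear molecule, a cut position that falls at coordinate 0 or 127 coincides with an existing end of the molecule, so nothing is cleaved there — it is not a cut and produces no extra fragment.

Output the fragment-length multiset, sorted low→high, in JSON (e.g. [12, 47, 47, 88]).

[3,4,6,6,7,8,9,12,13,13,13,14,19]

Site scan:
  AzqII (TCTGA, off=4): starts [34, 96] → cuts [38, 100]
  RvuV (ACGTGTCC, off=2): starts [17, 39, 66, 79, 112] → cuts [19, 41, 68, 81, 114]
  FykX (GATGA, off=4): starts [0, 8, 55] → cuts [4, 12, 59]
  EstIII (CGCGGCA, off=6): starts [47, 88] → cuts [53, 94]

All cut coordinates (distinct, sorted): [4, 12, 19, 38, 41, 53, 59, 68, 81, 94, 100, 114]

Fragments:
  [0,4): 4 bp
  [4,12): 8 bp
  [12,19): 7 bp
  [19,38): 19 bp
  [38,41): 3 bp
  [41,53): 12 bp
  [53,59): 6 bp
  [59,68): 9 bp
  [68,81): 13 bp
  [81,94): 13 bp
  [94,100): 6 bp
  [100,114): 14 bp
  [114,127): 13 bp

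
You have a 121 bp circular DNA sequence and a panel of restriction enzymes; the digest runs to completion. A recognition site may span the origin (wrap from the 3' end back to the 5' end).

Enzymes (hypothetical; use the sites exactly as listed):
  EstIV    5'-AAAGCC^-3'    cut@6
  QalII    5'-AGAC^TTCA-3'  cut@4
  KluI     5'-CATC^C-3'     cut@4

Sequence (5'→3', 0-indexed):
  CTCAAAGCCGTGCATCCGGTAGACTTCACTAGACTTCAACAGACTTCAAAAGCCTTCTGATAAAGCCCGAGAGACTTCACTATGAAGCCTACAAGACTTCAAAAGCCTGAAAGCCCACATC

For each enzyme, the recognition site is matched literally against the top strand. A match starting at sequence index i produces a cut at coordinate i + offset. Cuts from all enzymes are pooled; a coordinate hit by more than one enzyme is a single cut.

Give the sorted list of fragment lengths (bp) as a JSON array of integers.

[6,7,8,8,8,9,10,10,10,10,13,22]

Site scan:
  EstIV AAAGCC/6: at [3, 48, 61, 101, 109] ⇒ [9, 54, 67, 107, 115]
  QalII AGACTTCA/4: at [20, 30, 40, 71, 93] ⇒ [24, 34, 44, 75, 97]
  KluI CATCC/4: at [12, 117] ⇒ [0, 16]

Pooled cuts: [0, 9, 16, 24, 34, 44, 54, 67, 75, 97, 107, 115]

Fragment lengths:
  0→9: 9 bp
  9→16: 7 bp
  16→24: 8 bp
  24→34: 10 bp
  34→44: 10 bp
  44→54: 10 bp
  54→67: 13 bp
  67→75: 8 bp
  75→97: 22 bp
  97→107: 10 bp
  107→115: 8 bp
  115→0 (wrap): 121-115+0 = 6 bp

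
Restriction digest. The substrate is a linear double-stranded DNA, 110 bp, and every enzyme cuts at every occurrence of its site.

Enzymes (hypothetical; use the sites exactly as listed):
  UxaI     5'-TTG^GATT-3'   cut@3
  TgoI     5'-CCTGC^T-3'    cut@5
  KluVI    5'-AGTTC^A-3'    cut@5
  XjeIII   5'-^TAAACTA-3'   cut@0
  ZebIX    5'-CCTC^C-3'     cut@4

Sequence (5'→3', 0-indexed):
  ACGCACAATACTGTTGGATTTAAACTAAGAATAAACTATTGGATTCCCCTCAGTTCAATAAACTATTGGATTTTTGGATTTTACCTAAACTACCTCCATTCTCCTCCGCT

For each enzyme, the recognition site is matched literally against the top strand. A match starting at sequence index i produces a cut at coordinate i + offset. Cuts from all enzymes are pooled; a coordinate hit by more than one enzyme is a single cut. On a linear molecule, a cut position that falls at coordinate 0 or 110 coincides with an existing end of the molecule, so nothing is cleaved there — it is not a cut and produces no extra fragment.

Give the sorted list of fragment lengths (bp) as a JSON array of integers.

[2,4,4,8,9,10,10,10,11,11,15,16]

Per-enzyme occurrences:
  UxaI TTGGATT/3: at [13, 38, 65, 73] ⇒ [16, 41, 68, 76]
  TgoI (CCTGCT, off=5): no sites
  KluVI AGTTCA/5: at [51] ⇒ [56]
  XjeIII TAAACTA/0: at [20, 31, 58, 85] ⇒ [20, 31, 58, 85]
  ZebIX CCTCC/4: at [92, 102] ⇒ [96, 106]

Pooled cuts: [16, 20, 31, 41, 56, 58, 68, 76, 85, 96, 106]

Fragments:
  [0,16): 16 bp
  [16,20): 4 bp
  [20,31): 11 bp
  [31,41): 10 bp
  [41,56): 15 bp
  [56,58): 2 bp
  [58,68): 10 bp
  [68,76): 8 bp
  [76,85): 9 bp
  [85,96): 11 bp
  [96,106): 10 bp
  [106,110): 4 bp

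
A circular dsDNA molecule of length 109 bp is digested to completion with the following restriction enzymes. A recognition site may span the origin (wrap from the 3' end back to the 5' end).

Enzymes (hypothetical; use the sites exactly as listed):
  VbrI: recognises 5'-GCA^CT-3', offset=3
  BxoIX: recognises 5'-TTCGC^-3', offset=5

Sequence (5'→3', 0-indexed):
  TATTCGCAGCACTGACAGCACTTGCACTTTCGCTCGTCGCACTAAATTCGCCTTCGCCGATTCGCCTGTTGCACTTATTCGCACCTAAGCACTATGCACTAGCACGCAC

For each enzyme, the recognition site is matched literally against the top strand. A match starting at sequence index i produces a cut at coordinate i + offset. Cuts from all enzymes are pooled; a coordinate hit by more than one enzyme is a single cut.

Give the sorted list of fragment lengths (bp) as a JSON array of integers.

Per-enzyme occurrences:
  VbrI GCACT/3: at [8, 17, 23, 38, 70, 88, 95, 105] ⇒ [11, 20, 26, 41, 73, 91, 98, 108]
  BxoIX TTCGC/5: at [2, 28, 46, 52, 60, 77] ⇒ [7, 33, 51, 57, 65, 82]

All cut coordinates (distinct, sorted): [7, 11, 20, 26, 33, 41, 51, 57, 65, 73, 82, 91, 98, 108]

Fragments:
  7→11: 4 bp
  11→20: 9 bp
  20→26: 6 bp
  26→33: 7 bp
  33→41: 8 bp
  41→51: 10 bp
  51→57: 6 bp
  57→65: 8 bp
  65→73: 8 bp
  73→82: 9 bp
  82→91: 9 bp
  91→98: 7 bp
  98→108: 10 bp
  108→7 (wrap): 109-108+7 = 8 bp

[4,6,6,7,7,8,8,8,8,9,9,9,10,10]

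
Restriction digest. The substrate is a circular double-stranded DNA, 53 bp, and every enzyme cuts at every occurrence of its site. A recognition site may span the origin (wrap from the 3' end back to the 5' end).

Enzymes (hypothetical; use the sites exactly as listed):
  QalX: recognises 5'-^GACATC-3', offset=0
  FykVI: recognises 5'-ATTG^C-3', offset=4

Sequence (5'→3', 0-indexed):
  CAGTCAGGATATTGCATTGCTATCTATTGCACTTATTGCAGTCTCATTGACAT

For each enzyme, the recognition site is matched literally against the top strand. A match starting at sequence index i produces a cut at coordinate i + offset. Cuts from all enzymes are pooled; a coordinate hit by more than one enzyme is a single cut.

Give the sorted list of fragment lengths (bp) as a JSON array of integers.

[5,9,10,10,19]

Per-enzyme occurrences:
  QalX (GACATC, off=0): starts [48] → cuts [48]
  FykVI (ATTGC, off=4): starts [10, 15, 25, 34] → cuts [14, 19, 29, 38]

All cut coordinates (distinct, sorted): [14, 19, 29, 38, 48]

Fragments:
  14→19: 5 bp
  19→29: 10 bp
  29→38: 9 bp
  38→48: 10 bp
  48→14 (wrap): 53-48+14 = 19 bp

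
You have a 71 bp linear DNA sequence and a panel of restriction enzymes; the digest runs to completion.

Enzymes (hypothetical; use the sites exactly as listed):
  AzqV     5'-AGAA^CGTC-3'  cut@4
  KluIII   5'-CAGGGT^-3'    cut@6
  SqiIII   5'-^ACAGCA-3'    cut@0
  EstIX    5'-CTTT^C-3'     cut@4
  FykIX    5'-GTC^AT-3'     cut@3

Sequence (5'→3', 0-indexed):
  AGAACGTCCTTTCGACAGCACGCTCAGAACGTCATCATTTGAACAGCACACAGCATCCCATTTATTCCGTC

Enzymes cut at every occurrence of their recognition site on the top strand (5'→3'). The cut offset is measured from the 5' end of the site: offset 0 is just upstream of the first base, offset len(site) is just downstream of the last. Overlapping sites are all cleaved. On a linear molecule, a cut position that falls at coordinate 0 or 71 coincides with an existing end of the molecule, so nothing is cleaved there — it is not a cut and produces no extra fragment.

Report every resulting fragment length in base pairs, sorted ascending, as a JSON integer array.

Scan for sites:
  AzqV AGAACGTC/4: at [0, 25] ⇒ [4, 29]
  KluIII (CAGGGT, off=6): no sites
  SqiIII ACAGCA/0: at [14, 42, 49] ⇒ [14, 42, 49]
  EstIX CTTTC/4: at [8] ⇒ [12]
  FykIX GTCAT/3: at [30] ⇒ [33]

All cut coordinates (distinct, sorted): [4, 12, 14, 29, 33, 42, 49]

Fragment lengths:
  [0,4): 4 bp
  [4,12): 8 bp
  [12,14): 2 bp
  [14,29): 15 bp
  [29,33): 4 bp
  [33,42): 9 bp
  [42,49): 7 bp
  [49,71): 22 bp

[2,4,4,7,8,9,15,22]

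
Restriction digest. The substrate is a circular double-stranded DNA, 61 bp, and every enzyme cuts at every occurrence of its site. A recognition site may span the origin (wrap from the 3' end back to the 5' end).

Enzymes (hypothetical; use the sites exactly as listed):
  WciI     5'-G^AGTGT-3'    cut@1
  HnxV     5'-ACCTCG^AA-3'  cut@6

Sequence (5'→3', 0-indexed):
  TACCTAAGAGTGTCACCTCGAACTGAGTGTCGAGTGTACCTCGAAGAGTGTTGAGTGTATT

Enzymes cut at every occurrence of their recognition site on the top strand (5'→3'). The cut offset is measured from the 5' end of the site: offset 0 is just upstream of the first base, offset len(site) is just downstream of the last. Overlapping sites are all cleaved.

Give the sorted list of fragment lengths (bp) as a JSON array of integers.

Site scan:
  WciI (GAGTGT, off=1): starts [7, 24, 31, 45, 52] → cuts [8, 25, 32, 46, 53]
  HnxV (ACCTCGAA, off=6): starts [14, 37] → cuts [20, 43]

All cut coordinates (distinct, sorted): [8, 20, 25, 32, 43, 46, 53]

Fragment lengths:
  8→20: 12 bp
  20→25: 5 bp
  25→32: 7 bp
  32→43: 11 bp
  43→46: 3 bp
  46→53: 7 bp
  53→8 (wrap): 61-53+8 = 16 bp

[3,5,7,7,11,12,16]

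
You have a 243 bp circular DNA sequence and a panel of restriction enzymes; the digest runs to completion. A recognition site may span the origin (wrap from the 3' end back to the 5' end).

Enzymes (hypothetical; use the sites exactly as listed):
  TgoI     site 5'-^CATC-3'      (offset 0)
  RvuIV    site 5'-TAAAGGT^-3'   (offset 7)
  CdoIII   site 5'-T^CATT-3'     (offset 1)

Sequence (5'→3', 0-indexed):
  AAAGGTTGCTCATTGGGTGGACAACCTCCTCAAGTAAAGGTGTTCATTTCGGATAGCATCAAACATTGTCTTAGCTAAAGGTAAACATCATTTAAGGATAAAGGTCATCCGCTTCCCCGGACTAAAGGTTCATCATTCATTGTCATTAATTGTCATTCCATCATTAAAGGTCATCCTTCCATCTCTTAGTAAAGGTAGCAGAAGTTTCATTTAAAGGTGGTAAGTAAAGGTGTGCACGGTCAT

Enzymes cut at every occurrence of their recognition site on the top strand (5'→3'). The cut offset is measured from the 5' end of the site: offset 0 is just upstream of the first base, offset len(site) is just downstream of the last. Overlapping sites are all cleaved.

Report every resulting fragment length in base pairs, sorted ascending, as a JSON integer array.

Site scan:
  TgoI (CATC, off=0): starts [56, 85, 105, 130, 158, 171, 179] → cuts [56, 85, 105, 130, 158, 171, 179]
  RvuIV (TAAAGGT, off=7): starts [34, 75, 98, 122, 164, 189, 211, 224, 242] → cuts [6, 41, 82, 105, 129, 171, 196, 218, 231]
  CdoIII (TCATT, off=1): starts [9, 43, 87, 132, 136, 142, 152, 160, 206] → cuts [10, 44, 88, 133, 137, 143, 153, 161, 207]

All cut coordinates (distinct, sorted): [6, 10, 41, 44, 56, 82, 85, 88, 105, 129, 130, 133, 137, 143, 153, 158, 161, 171, 179, 196, 207, 218, 231]

Fragment lengths:
  6→10: 4 bp
  10→41: 31 bp
  41→44: 3 bp
  44→56: 12 bp
  56→82: 26 bp
  82→85: 3 bp
  85→88: 3 bp
  88→105: 17 bp
  105→129: 24 bp
  129→130: 1 bp
  130→133: 3 bp
  133→137: 4 bp
  137→143: 6 bp
  143→153: 10 bp
  153→158: 5 bp
  158→161: 3 bp
  161→171: 10 bp
  171→179: 8 bp
  179→196: 17 bp
  196→207: 11 bp
  207→218: 11 bp
  218→231: 13 bp
  231→6 (wrap): 243-231+6 = 18 bp

[1,3,3,3,3,3,4,4,5,6,8,10,10,11,11,12,13,17,17,18,24,26,31]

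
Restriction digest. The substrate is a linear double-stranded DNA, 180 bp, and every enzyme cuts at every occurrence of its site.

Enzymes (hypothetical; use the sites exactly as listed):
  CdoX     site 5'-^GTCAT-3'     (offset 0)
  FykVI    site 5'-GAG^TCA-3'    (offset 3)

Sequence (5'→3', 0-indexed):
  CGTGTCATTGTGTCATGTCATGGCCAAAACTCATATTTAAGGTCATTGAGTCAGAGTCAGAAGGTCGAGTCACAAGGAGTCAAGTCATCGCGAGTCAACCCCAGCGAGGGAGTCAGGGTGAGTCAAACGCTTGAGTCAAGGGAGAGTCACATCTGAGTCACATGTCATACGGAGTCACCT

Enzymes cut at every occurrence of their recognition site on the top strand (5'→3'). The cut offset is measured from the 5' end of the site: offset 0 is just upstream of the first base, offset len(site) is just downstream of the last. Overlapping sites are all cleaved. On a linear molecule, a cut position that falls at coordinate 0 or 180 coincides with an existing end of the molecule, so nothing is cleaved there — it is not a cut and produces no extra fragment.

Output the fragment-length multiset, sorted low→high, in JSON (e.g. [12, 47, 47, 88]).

[3,4,5,6,6,6,8,9,10,10,11,11,11,11,13,13,18,25]

Site scan:
  CdoX (GTCAT, off=0): starts [3, 11, 16, 41, 83, 163] → cuts [3, 11, 16, 41, 83, 163]
  FykVI (GAGTCA, off=3): starts [47, 53, 66, 76, 91, 109, 119, 132, 143, 154, 171] → cuts [50, 56, 69, 79, 94, 112, 122, 135, 146, 157, 174]

Pooled cuts: [3, 11, 16, 41, 50, 56, 69, 79, 83, 94, 112, 122, 135, 146, 157, 163, 174]

Fragment lengths:
  [0,3): 3 bp
  [3,11): 8 bp
  [11,16): 5 bp
  [16,41): 25 bp
  [41,50): 9 bp
  [50,56): 6 bp
  [56,69): 13 bp
  [69,79): 10 bp
  [79,83): 4 bp
  [83,94): 11 bp
  [94,112): 18 bp
  [112,122): 10 bp
  [122,135): 13 bp
  [135,146): 11 bp
  [146,157): 11 bp
  [157,163): 6 bp
  [163,174): 11 bp
  [174,180): 6 bp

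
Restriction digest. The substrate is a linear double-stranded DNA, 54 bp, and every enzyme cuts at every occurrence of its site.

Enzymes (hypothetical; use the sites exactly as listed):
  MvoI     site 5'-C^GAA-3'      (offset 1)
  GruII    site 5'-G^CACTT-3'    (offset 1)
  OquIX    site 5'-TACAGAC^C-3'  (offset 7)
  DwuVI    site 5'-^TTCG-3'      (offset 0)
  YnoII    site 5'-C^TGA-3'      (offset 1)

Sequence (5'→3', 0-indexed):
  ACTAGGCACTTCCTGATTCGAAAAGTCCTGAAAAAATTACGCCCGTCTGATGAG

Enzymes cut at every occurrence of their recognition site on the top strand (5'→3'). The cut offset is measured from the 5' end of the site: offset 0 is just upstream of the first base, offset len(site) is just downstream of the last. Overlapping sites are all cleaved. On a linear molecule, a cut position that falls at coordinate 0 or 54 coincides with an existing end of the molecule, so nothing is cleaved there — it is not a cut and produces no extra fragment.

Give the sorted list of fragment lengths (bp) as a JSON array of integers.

Site scan:
  MvoI CGAA/1: at [18] ⇒ [19]
  GruII GCACTT/1: at [5] ⇒ [6]
  OquIX (TACAGACC, off=7): no sites
  DwuVI TTCG/0: at [16] ⇒ [16]
  YnoII CTGA/1: at [12, 27, 46] ⇒ [13, 28, 47]

Pooled cuts: [6, 13, 16, 19, 28, 47]

Fragment lengths:
  [0,6): 6 bp
  [6,13): 7 bp
  [13,16): 3 bp
  [16,19): 3 bp
  [19,28): 9 bp
  [28,47): 19 bp
  [47,54): 7 bp

[3,3,6,7,7,9,19]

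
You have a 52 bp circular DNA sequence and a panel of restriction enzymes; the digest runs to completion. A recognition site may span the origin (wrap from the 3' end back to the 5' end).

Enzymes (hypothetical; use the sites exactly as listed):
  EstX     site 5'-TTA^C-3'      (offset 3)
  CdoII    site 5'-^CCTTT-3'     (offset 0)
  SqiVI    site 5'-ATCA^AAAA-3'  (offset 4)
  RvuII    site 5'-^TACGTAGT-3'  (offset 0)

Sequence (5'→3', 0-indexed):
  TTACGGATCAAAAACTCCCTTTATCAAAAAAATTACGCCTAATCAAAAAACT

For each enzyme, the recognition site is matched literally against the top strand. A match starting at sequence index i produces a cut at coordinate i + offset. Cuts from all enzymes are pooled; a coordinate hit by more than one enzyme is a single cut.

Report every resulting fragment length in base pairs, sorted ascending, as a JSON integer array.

Site scan:
  EstX TTAC/3: at [0, 32] ⇒ [3, 35]
  CdoII CCTTT/0: at [17] ⇒ [17]
  SqiVI ATCAAAAA/4: at [6, 22, 41] ⇒ [10, 26, 45]
  RvuII (TACGTAGT, off=0): no sites

Pooled cuts: [3, 10, 17, 26, 35, 45]

Fragment lengths:
  3→10: 7 bp
  10→17: 7 bp
  17→26: 9 bp
  26→35: 9 bp
  35→45: 10 bp
  45→3 (wrap): 52-45+3 = 10 bp

[7,7,9,9,10,10]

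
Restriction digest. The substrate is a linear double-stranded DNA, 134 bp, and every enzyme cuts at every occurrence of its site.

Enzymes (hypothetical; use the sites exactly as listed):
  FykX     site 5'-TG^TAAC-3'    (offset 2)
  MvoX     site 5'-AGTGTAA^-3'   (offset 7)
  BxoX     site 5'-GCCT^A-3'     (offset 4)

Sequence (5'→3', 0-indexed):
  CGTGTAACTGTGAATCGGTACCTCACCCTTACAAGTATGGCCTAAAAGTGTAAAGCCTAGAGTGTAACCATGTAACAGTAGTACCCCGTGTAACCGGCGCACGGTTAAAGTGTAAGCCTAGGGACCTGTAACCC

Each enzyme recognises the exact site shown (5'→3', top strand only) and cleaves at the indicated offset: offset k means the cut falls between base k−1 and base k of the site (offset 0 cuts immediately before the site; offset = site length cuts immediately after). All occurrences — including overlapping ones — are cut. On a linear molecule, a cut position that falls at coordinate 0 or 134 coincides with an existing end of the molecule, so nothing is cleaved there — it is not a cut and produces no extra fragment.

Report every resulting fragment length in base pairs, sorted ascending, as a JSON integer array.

[3,4,4,5,5,6,6,9,10,18,25,39]

Scan for sites:
  FykX (TGTAAC, off=2): starts [2, 62, 70, 88, 126] → cuts [4, 64, 72, 90, 128]
  MvoX (AGTGTAA, off=7): starts [46, 60, 108] → cuts [53, 67, 115]
  BxoX (GCCTA, off=4): starts [39, 54, 115] → cuts [43, 58, 119]

Pooled cuts: [4, 43, 53, 58, 64, 67, 72, 90, 115, 119, 128]

Fragments:
  [0,4): 4 bp
  [4,43): 39 bp
  [43,53): 10 bp
  [53,58): 5 bp
  [58,64): 6 bp
  [64,67): 3 bp
  [67,72): 5 bp
  [72,90): 18 bp
  [90,115): 25 bp
  [115,119): 4 bp
  [119,128): 9 bp
  [128,134): 6 bp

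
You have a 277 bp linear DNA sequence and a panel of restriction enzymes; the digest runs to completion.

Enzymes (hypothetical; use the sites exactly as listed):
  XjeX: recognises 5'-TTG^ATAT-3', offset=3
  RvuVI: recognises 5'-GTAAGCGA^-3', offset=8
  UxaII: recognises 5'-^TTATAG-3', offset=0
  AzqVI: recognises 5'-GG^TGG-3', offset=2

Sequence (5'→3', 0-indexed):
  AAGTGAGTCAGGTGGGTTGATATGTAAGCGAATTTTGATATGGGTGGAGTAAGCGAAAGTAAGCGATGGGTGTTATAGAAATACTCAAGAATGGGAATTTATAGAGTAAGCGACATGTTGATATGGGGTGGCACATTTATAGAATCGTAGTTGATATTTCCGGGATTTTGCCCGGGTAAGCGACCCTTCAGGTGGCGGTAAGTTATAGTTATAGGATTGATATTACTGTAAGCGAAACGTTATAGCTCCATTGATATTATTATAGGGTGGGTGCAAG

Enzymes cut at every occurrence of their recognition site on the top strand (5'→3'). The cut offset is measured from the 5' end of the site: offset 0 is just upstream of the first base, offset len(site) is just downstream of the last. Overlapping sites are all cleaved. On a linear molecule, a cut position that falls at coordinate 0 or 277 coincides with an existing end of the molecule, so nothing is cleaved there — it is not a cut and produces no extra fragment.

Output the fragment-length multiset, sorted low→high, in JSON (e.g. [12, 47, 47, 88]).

Per-enzyme occurrences:
  XjeX (TTGATAT, off=3): starts [16, 34, 117, 150, 216, 250] → cuts [19, 37, 120, 153, 219, 253]
  RvuVI (GTAAGCGA, off=8): starts [23, 48, 58, 105, 175, 227] → cuts [31, 56, 66, 113, 183, 235]
  UxaII (TTATAG, off=0): starts [72, 98, 136, 202, 208, 239, 259] → cuts [72, 98, 136, 202, 208, 239, 259]
  AzqVI (GGTGG, off=2): starts [10, 42, 126, 190, 265] → cuts [12, 44, 128, 192, 267]

Pooled cuts: [12, 19, 31, 37, 44, 56, 66, 72, 98, 113, 120, 128, 136, 153, 183, 192, 202, 208, 219, 235, 239, 253, 259, 267]

Fragment lengths:
  [0,12): 12 bp
  [12,19): 7 bp
  [19,31): 12 bp
  [31,37): 6 bp
  [37,44): 7 bp
  [44,56): 12 bp
  [56,66): 10 bp
  [66,72): 6 bp
  [72,98): 26 bp
  [98,113): 15 bp
  [113,120): 7 bp
  [120,128): 8 bp
  [128,136): 8 bp
  [136,153): 17 bp
  [153,183): 30 bp
  [183,192): 9 bp
  [192,202): 10 bp
  [202,208): 6 bp
  [208,219): 11 bp
  [219,235): 16 bp
  [235,239): 4 bp
  [239,253): 14 bp
  [253,259): 6 bp
  [259,267): 8 bp
  [267,277): 10 bp

[4,6,6,6,6,7,7,7,8,8,8,9,10,10,10,11,12,12,12,14,15,16,17,26,30]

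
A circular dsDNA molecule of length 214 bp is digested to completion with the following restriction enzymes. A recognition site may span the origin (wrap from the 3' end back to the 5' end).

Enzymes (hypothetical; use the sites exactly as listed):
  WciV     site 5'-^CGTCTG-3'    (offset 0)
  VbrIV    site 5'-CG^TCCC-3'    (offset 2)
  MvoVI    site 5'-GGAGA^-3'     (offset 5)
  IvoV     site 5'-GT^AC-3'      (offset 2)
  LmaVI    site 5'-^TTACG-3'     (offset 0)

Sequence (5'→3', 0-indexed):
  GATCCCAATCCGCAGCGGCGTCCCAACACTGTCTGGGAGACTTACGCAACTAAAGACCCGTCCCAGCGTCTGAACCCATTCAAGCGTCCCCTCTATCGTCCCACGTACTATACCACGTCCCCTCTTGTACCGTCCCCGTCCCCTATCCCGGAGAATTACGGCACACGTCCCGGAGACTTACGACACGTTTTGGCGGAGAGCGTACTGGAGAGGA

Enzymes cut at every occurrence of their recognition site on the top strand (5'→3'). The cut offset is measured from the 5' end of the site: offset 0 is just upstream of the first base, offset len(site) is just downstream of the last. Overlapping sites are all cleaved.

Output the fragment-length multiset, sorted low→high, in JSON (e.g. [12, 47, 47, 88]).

Scan for sites:
  WciV CGTCTG/0: at [66] ⇒ [66]
  VbrIV CGTCCC/2: at [18, 58, 84, 96, 115, 130, 136, 165] ⇒ [20, 60, 86, 98, 117, 132, 138, 167]
  MvoVI GGAGA/5: at [35, 149, 171, 194, 206, 211] ⇒ [2, 40, 154, 176, 199, 211]
  IvoV GTAC/2: at [104, 126, 201] ⇒ [106, 128, 203]
  LmaVI TTACG/0: at [41, 155, 177] ⇒ [41, 155, 177]

All cut coordinates (distinct, sorted): [2, 20, 40, 41, 60, 66, 86, 98, 106, 117, 128, 132, 138, 154, 155, 167, 176, 177, 199, 203, 211]

Fragment lengths:
  2→20: 18 bp
  20→40: 20 bp
  40→41: 1 bp
  41→60: 19 bp
  60→66: 6 bp
  66→86: 20 bp
  86→98: 12 bp
  98→106: 8 bp
  106→117: 11 bp
  117→128: 11 bp
  128→132: 4 bp
  132→138: 6 bp
  138→154: 16 bp
  154→155: 1 bp
  155→167: 12 bp
  167→176: 9 bp
  176→177: 1 bp
  177→199: 22 bp
  199→203: 4 bp
  203→211: 8 bp
  211→2 (wrap): 214-211+2 = 5 bp

[1,1,1,4,4,5,6,6,8,8,9,11,11,12,12,16,18,19,20,20,22]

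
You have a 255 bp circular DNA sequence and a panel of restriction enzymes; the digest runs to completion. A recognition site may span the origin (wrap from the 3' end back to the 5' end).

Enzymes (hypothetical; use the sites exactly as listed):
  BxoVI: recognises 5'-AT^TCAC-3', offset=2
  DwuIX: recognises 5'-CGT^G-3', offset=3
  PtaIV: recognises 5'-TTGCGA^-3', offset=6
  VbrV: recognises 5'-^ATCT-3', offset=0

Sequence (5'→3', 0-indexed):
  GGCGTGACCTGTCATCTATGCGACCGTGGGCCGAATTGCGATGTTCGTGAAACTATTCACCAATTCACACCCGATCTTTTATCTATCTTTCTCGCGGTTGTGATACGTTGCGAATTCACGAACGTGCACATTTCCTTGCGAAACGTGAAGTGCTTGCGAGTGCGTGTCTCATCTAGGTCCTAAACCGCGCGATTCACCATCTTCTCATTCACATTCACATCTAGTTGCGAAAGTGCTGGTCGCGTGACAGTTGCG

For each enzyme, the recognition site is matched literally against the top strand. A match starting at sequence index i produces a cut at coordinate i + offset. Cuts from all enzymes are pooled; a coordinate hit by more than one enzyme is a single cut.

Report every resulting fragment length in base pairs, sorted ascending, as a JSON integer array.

Site scan:
  BxoVI ATTCAC/2: at [54, 62, 113, 191, 206, 212] ⇒ [56, 64, 115, 193, 208, 214]
  DwuIX CGTG/3: at [2, 24, 45, 122, 143, 162, 242] ⇒ [5, 27, 48, 125, 146, 165, 245]
  PtaIV TTGCGA/6: at [35, 107, 135, 153, 224] ⇒ [41, 113, 141, 159, 230]
  VbrV ATCT/0: at [13, 73, 80, 84, 170, 198, 218] ⇒ [13, 73, 80, 84, 170, 198, 218]

Pooled cuts: [5, 13, 27, 41, 48, 56, 64, 73, 80, 84, 113, 115, 125, 141, 146, 159, 165, 170, 193, 198, 208, 214, 218, 230, 245]

Fragments:
  5→13: 8 bp
  13→27: 14 bp
  27→41: 14 bp
  41→48: 7 bp
  48→56: 8 bp
  56→64: 8 bp
  64→73: 9 bp
  73→80: 7 bp
  80→84: 4 bp
  84→113: 29 bp
  113→115: 2 bp
  115→125: 10 bp
  125→141: 16 bp
  141→146: 5 bp
  146→159: 13 bp
  159→165: 6 bp
  165→170: 5 bp
  170→193: 23 bp
  193→198: 5 bp
  198→208: 10 bp
  208→214: 6 bp
  214→218: 4 bp
  218→230: 12 bp
  230→245: 15 bp
  245→5 (wrap): 255-245+5 = 15 bp

[2,4,4,5,5,5,6,6,7,7,8,8,8,9,10,10,12,13,14,14,15,15,16,23,29]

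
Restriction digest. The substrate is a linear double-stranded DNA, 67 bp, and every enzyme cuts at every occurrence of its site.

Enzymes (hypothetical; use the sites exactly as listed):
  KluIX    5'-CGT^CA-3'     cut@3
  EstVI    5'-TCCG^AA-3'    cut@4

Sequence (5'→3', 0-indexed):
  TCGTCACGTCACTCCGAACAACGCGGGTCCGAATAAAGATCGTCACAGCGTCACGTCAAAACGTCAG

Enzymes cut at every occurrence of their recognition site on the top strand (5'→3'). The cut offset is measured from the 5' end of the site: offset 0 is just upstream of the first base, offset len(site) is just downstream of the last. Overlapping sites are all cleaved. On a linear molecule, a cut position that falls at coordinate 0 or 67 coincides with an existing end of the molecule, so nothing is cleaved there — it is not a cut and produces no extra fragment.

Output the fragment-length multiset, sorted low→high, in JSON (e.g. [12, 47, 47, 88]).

Scan for sites:
  KluIX CGTCA/3: at [1, 6, 40, 48, 53, 61] ⇒ [4, 9, 43, 51, 56, 64]
  EstVI TCCGAA/4: at [12, 27] ⇒ [16, 31]

All cut coordinates (distinct, sorted): [4, 9, 16, 31, 43, 51, 56, 64]

Fragment lengths:
  [0,4): 4 bp
  [4,9): 5 bp
  [9,16): 7 bp
  [16,31): 15 bp
  [31,43): 12 bp
  [43,51): 8 bp
  [51,56): 5 bp
  [56,64): 8 bp
  [64,67): 3 bp

[3,4,5,5,7,8,8,12,15]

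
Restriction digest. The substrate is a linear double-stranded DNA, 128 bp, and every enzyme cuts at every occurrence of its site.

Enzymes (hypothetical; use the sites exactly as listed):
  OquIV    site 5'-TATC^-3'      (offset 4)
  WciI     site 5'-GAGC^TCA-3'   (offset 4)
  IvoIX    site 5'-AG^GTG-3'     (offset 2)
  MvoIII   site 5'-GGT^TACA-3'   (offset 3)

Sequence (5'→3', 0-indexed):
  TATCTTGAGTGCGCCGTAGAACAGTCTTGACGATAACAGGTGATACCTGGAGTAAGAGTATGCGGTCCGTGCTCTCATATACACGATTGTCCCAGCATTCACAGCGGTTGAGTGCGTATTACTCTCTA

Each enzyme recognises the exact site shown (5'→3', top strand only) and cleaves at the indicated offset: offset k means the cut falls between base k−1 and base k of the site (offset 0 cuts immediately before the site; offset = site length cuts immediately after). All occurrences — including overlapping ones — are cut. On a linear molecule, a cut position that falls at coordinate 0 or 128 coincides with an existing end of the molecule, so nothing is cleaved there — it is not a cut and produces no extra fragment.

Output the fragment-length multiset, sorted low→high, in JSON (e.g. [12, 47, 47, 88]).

Scan for sites:
  OquIV (TATC, off=4): starts [0] → cuts [4]
  WciI (GAGCTCA, off=4): no sites
  IvoIX (AGGTG, off=2): starts [37] → cuts [39]
  MvoIII (GGTTACA, off=3): no sites

Pooled cuts: [4, 39]

Fragment lengths:
  [0,4): 4 bp
  [4,39): 35 bp
  [39,128): 89 bp

[4,35,89]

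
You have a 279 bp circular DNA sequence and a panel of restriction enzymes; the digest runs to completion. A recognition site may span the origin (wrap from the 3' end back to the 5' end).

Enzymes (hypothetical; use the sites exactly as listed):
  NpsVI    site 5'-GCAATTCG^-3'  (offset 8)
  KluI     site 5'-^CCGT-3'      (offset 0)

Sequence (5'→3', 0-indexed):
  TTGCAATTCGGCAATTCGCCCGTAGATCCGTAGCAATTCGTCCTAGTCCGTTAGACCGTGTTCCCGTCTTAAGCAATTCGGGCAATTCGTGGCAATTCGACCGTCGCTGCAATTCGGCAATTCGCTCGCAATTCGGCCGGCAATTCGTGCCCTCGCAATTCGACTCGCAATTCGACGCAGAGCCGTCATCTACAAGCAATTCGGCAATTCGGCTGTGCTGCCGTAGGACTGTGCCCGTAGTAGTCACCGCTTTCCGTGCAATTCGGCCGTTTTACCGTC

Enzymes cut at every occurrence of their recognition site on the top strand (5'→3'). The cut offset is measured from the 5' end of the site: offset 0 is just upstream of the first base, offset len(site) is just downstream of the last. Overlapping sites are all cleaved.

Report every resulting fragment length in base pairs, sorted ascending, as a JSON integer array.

[1,1,1,7,8,8,8,8,8,8,8,8,9,9,10,11,12,12,12,13,14,15,15,16,17,19,21]

Scan for sites:
  NpsVI GCAATTCG/8: at [2, 10, 32, 72, 81, 91, 108, 116, 127, 139, 154, 166, 195, 203, 257] ⇒ [10, 18, 40, 80, 89, 99, 116, 124, 135, 147, 162, 174, 203, 211, 265]
  KluI CCGT/0: at [19, 27, 47, 55, 63, 100, 182, 220, 234, 253, 266, 274] ⇒ [19, 27, 47, 55, 63, 100, 182, 220, 234, 253, 266, 274]

Pooled cuts: [10, 18, 19, 27, 40, 47, 55, 63, 80, 89, 99, 100, 116, 124, 135, 147, 162, 174, 182, 203, 211, 220, 234, 253, 265, 266, 274]

Fragment lengths:
  10→18: 8 bp
  18→19: 1 bp
  19→27: 8 bp
  27→40: 13 bp
  40→47: 7 bp
  47→55: 8 bp
  55→63: 8 bp
  63→80: 17 bp
  80→89: 9 bp
  89→99: 10 bp
  99→100: 1 bp
  100→116: 16 bp
  116→124: 8 bp
  124→135: 11 bp
  135→147: 12 bp
  147→162: 15 bp
  162→174: 12 bp
  174→182: 8 bp
  182→203: 21 bp
  203→211: 8 bp
  211→220: 9 bp
  220→234: 14 bp
  234→253: 19 bp
  253→265: 12 bp
  265→266: 1 bp
  266→274: 8 bp
  274→10 (wrap): 279-274+10 = 15 bp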